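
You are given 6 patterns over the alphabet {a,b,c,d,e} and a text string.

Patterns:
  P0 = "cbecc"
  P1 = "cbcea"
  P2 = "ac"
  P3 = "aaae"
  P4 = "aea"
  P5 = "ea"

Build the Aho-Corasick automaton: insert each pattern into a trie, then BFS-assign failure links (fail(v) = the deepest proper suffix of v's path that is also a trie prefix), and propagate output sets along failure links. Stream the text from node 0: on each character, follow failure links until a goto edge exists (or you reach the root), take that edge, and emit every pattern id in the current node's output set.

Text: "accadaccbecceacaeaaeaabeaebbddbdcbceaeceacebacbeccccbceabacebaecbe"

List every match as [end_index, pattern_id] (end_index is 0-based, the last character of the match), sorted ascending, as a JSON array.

Build automaton:
Trie nodes:
  0='ε' goto a→9 c→1 e→16
  1='c' goto b→2
  2='cb' goto c→6 e→3
  3='cbe' goto c→4
  4='cbec' goto c→5
  5='cbecc' goto ·  ←P0
  6='cbc' goto e→7
  7='cbce' goto a→8
  8='cbcea' goto ·  ←P1
  9='a' goto a→11 c→10 e→14
  10='ac' goto ·  ←P2
  11='aa' goto a→12
  12='aaa' goto e→13
  13='aaae' goto ·  ←P3
  14='ae' goto a→15
  15='aea' goto ·  ←P4
  16='e' goto a→17
  17='ea' goto ·  ←P5

BFS fail/out derivation:
  fail(1) 'c': from fail(0)=0 chase 'c': 0 ⇒ 0;  out=∅∪out(0)=∅
  fail(9) 'a': from fail(0)=0 chase 'a': 0 ⇒ 0;  out=∅∪out(0)=∅
  fail(16) 'e': from fail(0)=0 chase 'e': 0 ⇒ 0;  out=∅∪out(0)=∅
  fail(2) 'cb': from fail(1)=0 chase 'b': 0 ⇒ 0;  out=∅∪out(0)=∅
  fail(10) 'ac': from fail(9)=0 chase 'c': 0 ⇒ 1;  out={2}∪out(1)={2}
  fail(11) 'aa': from fail(9)=0 chase 'a': 0 ⇒ 9;  out=∅∪out(9)=∅
  fail(14) 'ae': from fail(9)=0 chase 'e': 0 ⇒ 16;  out=∅∪out(16)=∅
  fail(17) 'ea': from fail(16)=0 chase 'a': 0 ⇒ 9;  out={5}∪out(9)={5}
  fail(3) 'cbe': from fail(2)=0 chase 'e': 0 ⇒ 16;  out=∅∪out(16)=∅
  fail(6) 'cbc': from fail(2)=0 chase 'c': 0 ⇒ 1;  out=∅∪out(1)=∅
  fail(12) 'aaa': from fail(11)=9 chase 'a': 9 ⇒ 11;  out=∅∪out(11)=∅
  fail(15) 'aea': from fail(14)=16 chase 'a': 16 ⇒ 17;  out={4}∪out(17)={4,5}
  fail(4) 'cbec': from fail(3)=16 chase 'c': 16→0 ⇒ 1;  out=∅∪out(1)=∅
  fail(7) 'cbce': from fail(6)=1 chase 'e': 1→0 ⇒ 16;  out=∅∪out(16)=∅
  fail(13) 'aaae': from fail(12)=11 chase 'e': 11→9 ⇒ 14;  out={3}∪out(14)={3}
  fail(5) 'cbecc': from fail(4)=1 chase 'c': 1→0 ⇒ 1;  out={0}∪out(1)={0}
  fail(8) 'cbcea': from fail(7)=16 chase 'a': 16 ⇒ 17;  out={1}∪out(17)={1,5}

Run:
i=0 'a': node 0→9
i=1 'c': node 9→10  ** P2@[0:1]
i=2 'c': node 10→1 (via fail)
i=3 'a': node 1→9 (via fail)
i=4 'd': node 9→0 (via fail)
i=5 'a': node 0→9
i=6 'c': node 9→10  ** P2@[5:6]
i=7 'c': node 10→1 (via fail)
i=8 'b': node 1→2
i=9 'e': node 2→3
i=10 'c': node 3→4
i=11 'c': node 4→5  ** P0@[7:11]
i=12 'e': node 5→16 (via fail)
i=13 'a': node 16→17  ** P5@[12:13]
i=14 'c': node 17→10 (via fail)  ** P2@[13:14]
i=15 'a': node 10→9 (via fail)
i=16 'e': node 9→14
i=17 'a': node 14→15  ** P4@[15:17],P5@[16:17]
i=18 'a': node 15→11 (via fail)
i=19 'e': node 11→14 (via fail)
i=20 'a': node 14→15  ** P4@[18:20],P5@[19:20]
i=21 'a': node 15→11 (via fail)
i=22 'b': node 11→0 (via fail)
i=23 'e': node 0→16
i=24 'a': node 16→17  ** P5@[23:24]
i=25 'e': node 17→14 (via fail)
i=26 'b': node 14→0 (via fail)
i=27 'b': node 0→0
i=28 'd': node 0→0
i=29 'd': node 0→0
i=30 'b': node 0→0
i=31 'd': node 0→0
i=32 'c': node 0→1
i=33 'b': node 1→2
i=34 'c': node 2→6
i=35 'e': node 6→7
i=36 'a': node 7→8  ** P1@[32:36],P5@[35:36]
i=37 'e': node 8→14 (via fail)
i=38 'c': node 14→1 (via fail)
i=39 'e': node 1→16 (via fail)
i=40 'a': node 16→17  ** P5@[39:40]
i=41 'c': node 17→10 (via fail)  ** P2@[40:41]
i=42 'e': node 10→16 (via fail)
i=43 'b': node 16→0 (via fail)
i=44 'a': node 0→9
i=45 'c': node 9→10  ** P2@[44:45]
i=46 'b': node 10→2 (via fail)
i=47 'e': node 2→3
i=48 'c': node 3→4
i=49 'c': node 4→5  ** P0@[45:49]
i=50 'c': node 5→1 (via fail)
i=51 'c': node 1→1 (via fail)
i=52 'b': node 1→2
i=53 'c': node 2→6
i=54 'e': node 6→7
i=55 'a': node 7→8  ** P1@[51:55],P5@[54:55]
i=56 'b': node 8→0 (via fail)
i=57 'a': node 0→9
i=58 'c': node 9→10  ** P2@[57:58]
i=59 'e': node 10→16 (via fail)
i=60 'b': node 16→0 (via fail)
i=61 'a': node 0→9
i=62 'e': node 9→14
i=63 'c': node 14→1 (via fail)
i=64 'b': node 1→2
i=65 'e': node 2→3

All matches (sorted): [[1,2],[6,2],[11,0],[13,5],[14,2],[17,4],[17,5],[20,4],[20,5],[24,5],[36,1],[36,5],[40,5],[41,2],[45,2],[49,0],[55,1],[55,5],[58,2]]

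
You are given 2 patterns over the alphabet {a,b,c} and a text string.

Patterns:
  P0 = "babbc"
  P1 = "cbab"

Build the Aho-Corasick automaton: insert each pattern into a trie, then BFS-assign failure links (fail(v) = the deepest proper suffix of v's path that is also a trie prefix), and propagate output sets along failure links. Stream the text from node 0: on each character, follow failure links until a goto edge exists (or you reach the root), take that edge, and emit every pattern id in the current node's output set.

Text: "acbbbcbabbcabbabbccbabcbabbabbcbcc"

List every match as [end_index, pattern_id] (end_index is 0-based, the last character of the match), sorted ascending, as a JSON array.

Build:
Trie (insert patterns):
  0='ε' goto b→1 c→6
  1='b' goto a→2
  2='ba' goto b→3
  3='bab' goto b→4
  4='babb' goto c→5
  5='babbc' goto ·  [P0 ends]
  6='c' goto b→7
  7='cb' goto a→8
  8='cba' goto b→9
  9='cbab' goto ·  [P1 ends]

Failure links (BFS by depth):
  n1('b'): parent n0 fail=0; on 'b' 0 → fail=0;  out ∅∪∅=∅
  n6('c'): parent n0 fail=0; on 'c' 0 → fail=0;  out ∅∪∅=∅
  n2('ba'): parent n1 fail=0; on 'a' 0 → fail=0;  out ∅∪∅=∅
  n7('cb'): parent n6 fail=0; on 'b' 0 → fail=1;  out ∅∪∅=∅
  n3('bab'): parent n2 fail=0; on 'b' 0 → fail=1;  out ∅∪∅=∅
  n8('cba'): parent n7 fail=1; on 'a' 1 → fail=2;  out ∅∪∅=∅
  n4('babb'): parent n3 fail=1; on 'b' 1→0 → fail=1;  out ∅∪∅=∅
  n9('cbab'): parent n8 fail=2; on 'b' 2 → fail=3;  out {1}∪∅={1}
  n5('babbc'): parent n4 fail=1; on 'c' 1→0 → fail=6;  out {0}∪∅={0}

Text stream:
pos 0 'a': at 0
pos 1 'c': at 6
pos 2 'b': at 7
pos 3 'b': at 1 ·f
pos 4 'b': at 1 ·f
pos 5 'c': at 6 ·f
pos 6 'b': at 7
pos 7 'a': at 8
pos 8 'b': at 9  emit P1@[5:8]
pos 9 'b': at 4 ·f
pos 10 'c': at 5  emit P0@[6:10]
pos 11 'a': at 0 ·f
pos 12 'b': at 1
pos 13 'b': at 1 ·f
pos 14 'a': at 2
pos 15 'b': at 3
pos 16 'b': at 4
pos 17 'c': at 5  emit P0@[13:17]
pos 18 'c': at 6 ·f
pos 19 'b': at 7
pos 20 'a': at 8
pos 21 'b': at 9  emit P1@[18:21]
pos 22 'c': at 6 ·f
pos 23 'b': at 7
pos 24 'a': at 8
pos 25 'b': at 9  emit P1@[22:25]
pos 26 'b': at 4 ·f
pos 27 'a': at 2 ·f
pos 28 'b': at 3
pos 29 'b': at 4
pos 30 'c': at 5  emit P0@[26:30]
pos 31 'b': at 7 ·f
pos 32 'c': at 6 ·f
pos 33 'c': at 6 ·f

Matches: [[8,1],[10,0],[17,0],[21,1],[25,1],[30,0]]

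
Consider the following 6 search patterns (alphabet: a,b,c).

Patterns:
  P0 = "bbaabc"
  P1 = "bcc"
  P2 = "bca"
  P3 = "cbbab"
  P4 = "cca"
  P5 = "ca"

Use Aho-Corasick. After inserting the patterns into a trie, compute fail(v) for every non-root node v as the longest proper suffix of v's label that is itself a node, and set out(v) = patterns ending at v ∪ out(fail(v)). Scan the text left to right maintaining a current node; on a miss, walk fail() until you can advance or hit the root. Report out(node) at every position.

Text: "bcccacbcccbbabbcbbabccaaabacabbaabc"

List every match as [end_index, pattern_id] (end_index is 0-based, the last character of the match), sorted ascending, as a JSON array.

Build automaton:
Trie (insert patterns):
  0='ε' goto b→1 c→10
  1='b' goto b→2 c→7
  2='bb' goto a→3
  3='bba' goto a→4
  4='bbaa' goto b→5
  5='bbaab' goto c→6
  6='bbaabc' goto ·  ←P0
  7='bc' goto a→9 c→8
  8='bcc' goto ·  ←P1
  9='bca' goto ·  ←P2
  10='c' goto a→17 b→11 c→15
  11='cb' goto b→12
  12='cbb' goto a→13
  13='cbba' goto b→14
  14='cbbab' goto ·  ←P3
  15='cc' goto a→16
  16='cca' goto ·  ←P4
  17='ca' goto ·  ←P5

BFS fail/out derivation:
  n1('b'): parent n0 fail=0; on 'b' 0 → fail=0;  out ∅∪∅=∅
  n10('c'): parent n0 fail=0; on 'c' 0 → fail=0;  out ∅∪∅=∅
  n2('bb'): parent n1 fail=0; on 'b' 0 → fail=1;  out ∅∪∅=∅
  n7('bc'): parent n1 fail=0; on 'c' 0 → fail=10;  out ∅∪∅=∅
  n11('cb'): parent n10 fail=0; on 'b' 0 → fail=1;  out ∅∪∅=∅
  n15('cc'): parent n10 fail=0; on 'c' 0 → fail=10;  out ∅∪∅=∅
  n17('ca'): parent n10 fail=0; on 'a' 0 → fail=0;  out {5}∪∅={5}
  n3('bba'): parent n2 fail=1; on 'a' 1→0 → fail=0;  out ∅∪∅=∅
  n8('bcc'): parent n7 fail=10; on 'c' 10 → fail=15;  out {1}∪∅={1}
  n9('bca'): parent n7 fail=10; on 'a' 10 → fail=17;  out {2}∪{5}={2,5}
  n12('cbb'): parent n11 fail=1; on 'b' 1 → fail=2;  out ∅∪∅=∅
  n16('cca'): parent n15 fail=10; on 'a' 10 → fail=17;  out {4}∪{5}={4,5}
  n4('bbaa'): parent n3 fail=0; on 'a' 0 → fail=0;  out ∅∪∅=∅
  n13('cbba'): parent n12 fail=2; on 'a' 2 → fail=3;  out ∅∪∅=∅
  n5('bbaab'): parent n4 fail=0; on 'b' 0 → fail=1;  out ∅∪∅=∅
  n14('cbbab'): parent n13 fail=3; on 'b' 3→0 → fail=1;  out {3}∪∅={3}
  n6('bbaabc'): parent n5 fail=1; on 'c' 1 → fail=7;  out {0}∪∅={0}

Scan:
pos 0 'b': at 1
pos 1 'c': at 7
pos 2 'c': at 8  emit P1@[0:2]
pos 3 'c': at 15 ·f
pos 4 'a': at 16  emit P4@[2:4],P5@[3:4]
pos 5 'c': at 10 ·f
pos 6 'b': at 11
pos 7 'c': at 7 ·f
pos 8 'c': at 8  emit P1@[6:8]
pos 9 'c': at 15 ·f
pos 10 'b': at 11 ·f
pos 11 'b': at 12
pos 12 'a': at 13
pos 13 'b': at 14  emit P3@[9:13]
pos 14 'b': at 2 ·f
pos 15 'c': at 7 ·f
pos 16 'b': at 11 ·f
pos 17 'b': at 12
pos 18 'a': at 13
pos 19 'b': at 14  emit P3@[15:19]
pos 20 'c': at 7 ·f
pos 21 'c': at 8  emit P1@[19:21]
pos 22 'a': at 16 ·f  emit P4@[20:22],P5@[21:22]
pos 23 'a': at 0 ·f
pos 24 'a': at 0
pos 25 'b': at 1
pos 26 'a': at 0 ·f
pos 27 'c': at 10
pos 28 'a': at 17  emit P5@[27:28]
pos 29 'b': at 1 ·f
pos 30 'b': at 2
pos 31 'a': at 3
pos 32 'a': at 4
pos 33 'b': at 5
pos 34 'c': at 6  emit P0@[29:34]

Result: [[2,1],[4,4],[4,5],[8,1],[13,3],[19,3],[21,1],[22,4],[22,5],[28,5],[34,0]]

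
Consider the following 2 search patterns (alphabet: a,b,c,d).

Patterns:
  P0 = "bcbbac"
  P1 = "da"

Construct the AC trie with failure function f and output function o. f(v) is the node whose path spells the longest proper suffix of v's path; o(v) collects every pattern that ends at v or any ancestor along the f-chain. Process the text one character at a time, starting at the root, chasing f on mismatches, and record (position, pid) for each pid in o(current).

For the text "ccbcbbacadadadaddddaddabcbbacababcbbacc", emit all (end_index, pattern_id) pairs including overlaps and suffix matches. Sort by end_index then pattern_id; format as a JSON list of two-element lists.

Build automaton:
Trie nodes:
  n0 'ε': b→1 d→7
  n1 'b': c→2
  n2 'bc': b→3
  n3 'bcb': b→4
  n4 'bcbb': a→5
  n5 'bcbba': c→6
  n6 'bcbbac': ·  [P0 ends]
  n7 'd': a→8
  n8 'da': ·  [P1 ends]

Failure links (BFS by depth):
  n1('b'): parent n0 fail=0; on 'b' 0 → fail=0;  out ∅∪∅=∅
  n7('d'): parent n0 fail=0; on 'd' 0 → fail=0;  out ∅∪∅=∅
  n2('bc'): parent n1 fail=0; on 'c' 0 → fail=0;  out ∅∪∅=∅
  n8('da'): parent n7 fail=0; on 'a' 0 → fail=0;  out {1}∪∅={1}
  n3('bcb'): parent n2 fail=0; on 'b' 0 → fail=1;  out ∅∪∅=∅
  n4('bcbb'): parent n3 fail=1; on 'b' 1→0 → fail=1;  out ∅∪∅=∅
  n5('bcbba'): parent n4 fail=1; on 'a' 1→0 → fail=0;  out ∅∪∅=∅
  n6('bcbbac'): parent n5 fail=0; on 'c' 0 → fail=0;  out {0}∪∅={0}

Text stream:
[0] read 'c'  n0⇒n0
[1] read 'c'  n0⇒n0
[2] read 'b'  n0⇒n1
[3] read 'c'  n1⇒n2
[4] read 'b'  n2⇒n3
[5] read 'b'  n3⇒n4
[6] read 'a'  n4⇒n5
[7] read 'c'  n5⇒n6  emit P0@[2:7]
[8] read 'a'  n6⇒n0 (via fail)
[9] read 'd'  n0⇒n7
[10] read 'a'  n7⇒n8  emit P1@[9:10]
[11] read 'd'  n8⇒n7 (via fail)
[12] read 'a'  n7⇒n8  emit P1@[11:12]
[13] read 'd'  n8⇒n7 (via fail)
[14] read 'a'  n7⇒n8  emit P1@[13:14]
[15] read 'd'  n8⇒n7 (via fail)
[16] read 'd'  n7⇒n7 (via fail)
[17] read 'd'  n7⇒n7 (via fail)
[18] read 'd'  n7⇒n7 (via fail)
[19] read 'a'  n7⇒n8  emit P1@[18:19]
[20] read 'd'  n8⇒n7 (via fail)
[21] read 'd'  n7⇒n7 (via fail)
[22] read 'a'  n7⇒n8  emit P1@[21:22]
[23] read 'b'  n8⇒n1 (via fail)
[24] read 'c'  n1⇒n2
[25] read 'b'  n2⇒n3
[26] read 'b'  n3⇒n4
[27] read 'a'  n4⇒n5
[28] read 'c'  n5⇒n6  emit P0@[23:28]
[29] read 'a'  n6⇒n0 (via fail)
[30] read 'b'  n0⇒n1
[31] read 'a'  n1⇒n0 (via fail)
[32] read 'b'  n0⇒n1
[33] read 'c'  n1⇒n2
[34] read 'b'  n2⇒n3
[35] read 'b'  n3⇒n4
[36] read 'a'  n4⇒n5
[37] read 'c'  n5⇒n6  emit P0@[32:37]
[38] read 'c'  n6⇒n0 (via fail)

Result: [[7,0],[10,1],[12,1],[14,1],[19,1],[22,1],[28,0],[37,0]]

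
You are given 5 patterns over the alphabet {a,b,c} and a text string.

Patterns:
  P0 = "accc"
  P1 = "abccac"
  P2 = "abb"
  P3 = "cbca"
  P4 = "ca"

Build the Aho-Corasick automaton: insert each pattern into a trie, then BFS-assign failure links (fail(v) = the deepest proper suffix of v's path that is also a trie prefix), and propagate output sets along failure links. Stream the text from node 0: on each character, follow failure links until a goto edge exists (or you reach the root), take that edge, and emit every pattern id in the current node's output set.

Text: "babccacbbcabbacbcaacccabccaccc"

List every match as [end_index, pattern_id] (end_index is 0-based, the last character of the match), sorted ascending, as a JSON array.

Construct AC machine:
Trie nodes:
  0='ε' goto a→1 c→11
  1='a' goto b→5 c→2
  2='ac' goto c→3
  3='acc' goto c→4
  4='accc' goto ·  [P0 ends]
  5='ab' goto b→10 c→6
  6='abc' goto c→7
  7='abcc' goto a→8
  8='abcca' goto c→9
  9='abccac' goto ·  [P1 ends]
  10='abb' goto ·  [P2 ends]
  11='c' goto a→15 b→12
  12='cb' goto c→13
  13='cbc' goto a→14
  14='cbca' goto ·  [P3 ends]
  15='ca' goto ·  [P4 ends]

Failure links (BFS by depth):
  n1('a'): parent n0 fail=0; on 'a' 0 → fail=0;  out ∅∪∅=∅
  n11('c'): parent n0 fail=0; on 'c' 0 → fail=0;  out ∅∪∅=∅
  n2('ac'): parent n1 fail=0; on 'c' 0 → fail=11;  out ∅∪∅=∅
  n5('ab'): parent n1 fail=0; on 'b' 0 → fail=0;  out ∅∪∅=∅
  n12('cb'): parent n11 fail=0; on 'b' 0 → fail=0;  out ∅∪∅=∅
  n15('ca'): parent n11 fail=0; on 'a' 0 → fail=1;  out {4}∪∅={4}
  n3('acc'): parent n2 fail=11; on 'c' 11→0 → fail=11;  out ∅∪∅=∅
  n6('abc'): parent n5 fail=0; on 'c' 0 → fail=11;  out ∅∪∅=∅
  n10('abb'): parent n5 fail=0; on 'b' 0 → fail=0;  out {2}∪∅={2}
  n13('cbc'): parent n12 fail=0; on 'c' 0 → fail=11;  out ∅∪∅=∅
  n4('accc'): parent n3 fail=11; on 'c' 11→0 → fail=11;  out {0}∪∅={0}
  n7('abcc'): parent n6 fail=11; on 'c' 11→0 → fail=11;  out ∅∪∅=∅
  n14('cbca'): parent n13 fail=11; on 'a' 11 → fail=15;  out {3}∪{4}={3,4}
  n8('abcca'): parent n7 fail=11; on 'a' 11 → fail=15;  out ∅∪{4}={4}
  n9('abccac'): parent n8 fail=15; on 'c' 15→1 → fail=2;  out {1}∪∅={1}

Text stream:
i=0 'b': node 0→0
i=1 'a': node 0→1
i=2 'b': node 1→5
i=3 'c': node 5→6
i=4 'c': node 6→7
i=5 'a': node 7→8  emit P4@[4:5]
i=6 'c': node 8→9  emit P1@[1:6]
i=7 'b': node 9→12 ·f
i=8 'b': node 12→0 ·f
i=9 'c': node 0→11
i=10 'a': node 11→15  emit P4@[9:10]
i=11 'b': node 15→5 ·f
i=12 'b': node 5→10  emit P2@[10:12]
i=13 'a': node 10→1 ·f
i=14 'c': node 1→2
i=15 'b': node 2→12 ·f
i=16 'c': node 12→13
i=17 'a': node 13→14  emit P3@[14:17],P4@[16:17]
i=18 'a': node 14→1 ·f
i=19 'c': node 1→2
i=20 'c': node 2→3
i=21 'c': node 3→4  emit P0@[18:21]
i=22 'a': node 4→15 ·f  emit P4@[21:22]
i=23 'b': node 15→5 ·f
i=24 'c': node 5→6
i=25 'c': node 6→7
i=26 'a': node 7→8  emit P4@[25:26]
i=27 'c': node 8→9  emit P1@[22:27]
i=28 'c': node 9→3 ·f
i=29 'c': node 3→4  emit P0@[26:29]

Matches: [[5,4],[6,1],[10,4],[12,2],[17,3],[17,4],[21,0],[22,4],[26,4],[27,1],[29,0]]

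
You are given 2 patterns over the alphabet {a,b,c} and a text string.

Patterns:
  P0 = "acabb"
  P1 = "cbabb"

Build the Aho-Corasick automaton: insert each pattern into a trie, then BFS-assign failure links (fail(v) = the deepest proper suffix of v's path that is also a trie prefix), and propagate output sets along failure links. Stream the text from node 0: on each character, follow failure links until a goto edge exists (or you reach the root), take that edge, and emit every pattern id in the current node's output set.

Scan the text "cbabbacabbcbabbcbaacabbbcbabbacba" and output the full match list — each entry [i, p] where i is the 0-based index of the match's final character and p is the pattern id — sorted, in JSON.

Build:
Trie nodes:
  0='ε' goto a→1 c→6
  1='a' goto c→2
  2='ac' goto a→3
  3='aca' goto b→4
  4='acab' goto b→5
  5='acabb' goto ·  [P0 ends]
  6='c' goto b→7
  7='cb' goto a→8
  8='cba' goto b→9
  9='cbab' goto b→10
  10='cbabb' goto ·  [P1 ends]

Failure links (BFS by depth):
  n1('a'): parent n0 fail=0; on 'a' 0 → fail=0;  out ∅∪∅=∅
  n6('c'): parent n0 fail=0; on 'c' 0 → fail=0;  out ∅∪∅=∅
  n2('ac'): parent n1 fail=0; on 'c' 0 → fail=6;  out ∅∪∅=∅
  n7('cb'): parent n6 fail=0; on 'b' 0 → fail=0;  out ∅∪∅=∅
  n3('aca'): parent n2 fail=6; on 'a' 6→0 → fail=1;  out ∅∪∅=∅
  n8('cba'): parent n7 fail=0; on 'a' 0 → fail=1;  out ∅∪∅=∅
  n4('acab'): parent n3 fail=1; on 'b' 1→0 → fail=0;  out ∅∪∅=∅
  n9('cbab'): parent n8 fail=1; on 'b' 1→0 → fail=0;  out ∅∪∅=∅
  n5('acabb'): parent n4 fail=0; on 'b' 0 → fail=0;  out {0}∪∅={0}
  n10('cbabb'): parent n9 fail=0; on 'b' 0 → fail=0;  out {1}∪∅={1}

Text stream:
i=0 'c': node 0→6
i=1 'b': node 6→7
i=2 'a': node 7→8
i=3 'b': node 8→9
i=4 'b': node 9→10  → match P1@[0:4]
i=5 'a': node 10→1 ·f
i=6 'c': node 1→2
i=7 'a': node 2→3
i=8 'b': node 3→4
i=9 'b': node 4→5  → match P0@[5:9]
i=10 'c': node 5→6 ·f
i=11 'b': node 6→7
i=12 'a': node 7→8
i=13 'b': node 8→9
i=14 'b': node 9→10  → match P1@[10:14]
i=15 'c': node 10→6 ·f
i=16 'b': node 6→7
i=17 'a': node 7→8
i=18 'a': node 8→1 ·f
i=19 'c': node 1→2
i=20 'a': node 2→3
i=21 'b': node 3→4
i=22 'b': node 4→5  → match P0@[18:22]
i=23 'b': node 5→0 ·f
i=24 'c': node 0→6
i=25 'b': node 6→7
i=26 'a': node 7→8
i=27 'b': node 8→9
i=28 'b': node 9→10  → match P1@[24:28]
i=29 'a': node 10→1 ·f
i=30 'c': node 1→2
i=31 'b': node 2→7 ·f
i=32 'a': node 7→8

Result: [[4,1],[9,0],[14,1],[22,0],[28,1]]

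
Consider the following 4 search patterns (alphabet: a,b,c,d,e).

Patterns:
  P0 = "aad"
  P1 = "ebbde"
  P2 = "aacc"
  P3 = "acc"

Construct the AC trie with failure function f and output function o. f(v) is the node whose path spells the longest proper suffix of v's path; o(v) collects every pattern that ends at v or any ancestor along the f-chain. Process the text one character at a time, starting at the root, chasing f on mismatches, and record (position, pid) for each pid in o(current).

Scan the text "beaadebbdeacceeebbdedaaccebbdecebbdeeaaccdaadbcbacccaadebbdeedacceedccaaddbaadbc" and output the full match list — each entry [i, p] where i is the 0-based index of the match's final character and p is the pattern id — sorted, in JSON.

Construct AC machine:
Trie nodes:
  0='ε' goto a→1 e→4
  1='a' goto a→2 c→11
  2='aa' goto c→9 d→3
  3='aad' goto ·  ←P0
  4='e' goto b→5
  5='eb' goto b→6
  6='ebb' goto d→7
  7='ebbd' goto e→8
  8='ebbde' goto ·  ←P1
  9='aac' goto c→10
  10='aacc' goto ·  ←P2
  11='ac' goto c→12
  12='acc' goto ·  ←P3

Failure links (BFS by depth):
  n1('a'): parent n0 fail=0; on 'a' 0 → fail=0;  out ∅∪∅=∅
  n4('e'): parent n0 fail=0; on 'e' 0 → fail=0;  out ∅∪∅=∅
  n2('aa'): parent n1 fail=0; on 'a' 0 → fail=1;  out ∅∪∅=∅
  n5('eb'): parent n4 fail=0; on 'b' 0 → fail=0;  out ∅∪∅=∅
  n11('ac'): parent n1 fail=0; on 'c' 0 → fail=0;  out ∅∪∅=∅
  n3('aad'): parent n2 fail=1; on 'd' 1→0 → fail=0;  out {0}∪∅={0}
  n6('ebb'): parent n5 fail=0; on 'b' 0 → fail=0;  out ∅∪∅=∅
  n9('aac'): parent n2 fail=1; on 'c' 1 → fail=11;  out ∅∪∅=∅
  n12('acc'): parent n11 fail=0; on 'c' 0 → fail=0;  out {3}∪∅={3}
  n7('ebbd'): parent n6 fail=0; on 'd' 0 → fail=0;  out ∅∪∅=∅
  n10('aacc'): parent n9 fail=11; on 'c' 11 → fail=12;  out {2}∪{3}={2,3}
  n8('ebbde'): parent n7 fail=0; on 'e' 0 → fail=4;  out {1}∪∅={1}

Scan:
pos 0 'b': at 0
pos 1 'e': at 4
pos 2 'a': at 1 (fail-walked)
pos 3 'a': at 2
pos 4 'd': at 3  ** P0@[2:4]
pos 5 'e': at 4 (fail-walked)
pos 6 'b': at 5
pos 7 'b': at 6
pos 8 'd': at 7
pos 9 'e': at 8  ** P1@[5:9]
pos 10 'a': at 1 (fail-walked)
pos 11 'c': at 11
pos 12 'c': at 12  ** P3@[10:12]
pos 13 'e': at 4 (fail-walked)
pos 14 'e': at 4 (fail-walked)
pos 15 'e': at 4 (fail-walked)
pos 16 'b': at 5
pos 17 'b': at 6
pos 18 'd': at 7
pos 19 'e': at 8  ** P1@[15:19]
pos 20 'd': at 0 (fail-walked)
pos 21 'a': at 1
pos 22 'a': at 2
pos 23 'c': at 9
pos 24 'c': at 10  ** P2@[21:24],P3@[22:24]
pos 25 'e': at 4 (fail-walked)
pos 26 'b': at 5
pos 27 'b': at 6
pos 28 'd': at 7
pos 29 'e': at 8  ** P1@[25:29]
pos 30 'c': at 0 (fail-walked)
pos 31 'e': at 4
pos 32 'b': at 5
pos 33 'b': at 6
pos 34 'd': at 7
pos 35 'e': at 8  ** P1@[31:35]
pos 36 'e': at 4 (fail-walked)
pos 37 'a': at 1 (fail-walked)
pos 38 'a': at 2
pos 39 'c': at 9
pos 40 'c': at 10  ** P2@[37:40],P3@[38:40]
pos 41 'd': at 0 (fail-walked)
pos 42 'a': at 1
pos 43 'a': at 2
pos 44 'd': at 3  ** P0@[42:44]
pos 45 'b': at 0 (fail-walked)
pos 46 'c': at 0
pos 47 'b': at 0
pos 48 'a': at 1
pos 49 'c': at 11
pos 50 'c': at 12  ** P3@[48:50]
pos 51 'c': at 0 (fail-walked)
pos 52 'a': at 1
pos 53 'a': at 2
pos 54 'd': at 3  ** P0@[52:54]
pos 55 'e': at 4 (fail-walked)
pos 56 'b': at 5
pos 57 'b': at 6
pos 58 'd': at 7
pos 59 'e': at 8  ** P1@[55:59]
pos 60 'e': at 4 (fail-walked)
pos 61 'd': at 0 (fail-walked)
pos 62 'a': at 1
pos 63 'c': at 11
pos 64 'c': at 12  ** P3@[62:64]
pos 65 'e': at 4 (fail-walked)
pos 66 'e': at 4 (fail-walked)
pos 67 'd': at 0 (fail-walked)
pos 68 'c': at 0
pos 69 'c': at 0
pos 70 'a': at 1
pos 71 'a': at 2
pos 72 'd': at 3  ** P0@[70:72]
pos 73 'd': at 0 (fail-walked)
pos 74 'b': at 0
pos 75 'a': at 1
pos 76 'a': at 2
pos 77 'd': at 3  ** P0@[75:77]
pos 78 'b': at 0 (fail-walked)
pos 79 'c': at 0

Matches: [[4,0],[9,1],[12,3],[19,1],[24,2],[24,3],[29,1],[35,1],[40,2],[40,3],[44,0],[50,3],[54,0],[59,1],[64,3],[72,0],[77,0]]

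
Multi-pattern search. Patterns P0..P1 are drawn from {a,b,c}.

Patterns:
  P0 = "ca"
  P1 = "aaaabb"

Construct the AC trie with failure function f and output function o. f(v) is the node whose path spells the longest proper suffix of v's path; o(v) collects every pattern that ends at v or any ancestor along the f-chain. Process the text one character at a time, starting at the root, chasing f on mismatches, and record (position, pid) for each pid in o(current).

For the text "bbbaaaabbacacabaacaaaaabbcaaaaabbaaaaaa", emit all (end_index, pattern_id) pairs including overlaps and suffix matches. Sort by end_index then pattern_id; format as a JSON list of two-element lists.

Construct AC machine:
Trie (insert patterns):
  n0 'ε': a→3 c→1
  n1 'c': a→2
  n2 'ca': ·  [P0 ends]
  n3 'a': a→4
  n4 'aa': a→5
  n5 'aaa': a→6
  n6 'aaaa': b→7
  n7 'aaaab': b→8
  n8 'aaaabb': ·  [P1 ends]

Failure links (BFS by depth):
  n1('c'): parent n0 fail=0; on 'c' 0 → fail=0;  out ∅∪∅=∅
  n3('a'): parent n0 fail=0; on 'a' 0 → fail=0;  out ∅∪∅=∅
  n2('ca'): parent n1 fail=0; on 'a' 0 → fail=3;  out {0}∪∅={0}
  n4('aa'): parent n3 fail=0; on 'a' 0 → fail=3;  out ∅∪∅=∅
  n5('aaa'): parent n4 fail=3; on 'a' 3 → fail=4;  out ∅∪∅=∅
  n6('aaaa'): parent n5 fail=4; on 'a' 4 → fail=5;  out ∅∪∅=∅
  n7('aaaab'): parent n6 fail=5; on 'b' 5→4→3→0 → fail=0;  out ∅∪∅=∅
  n8('aaaabb'): parent n7 fail=0; on 'b' 0 → fail=0;  out {1}∪∅={1}

Text stream:
[0] read 'b'  n0⇒n0
[1] read 'b'  n0⇒n0
[2] read 'b'  n0⇒n0
[3] read 'a'  n0⇒n3
[4] read 'a'  n3⇒n4
[5] read 'a'  n4⇒n5
[6] read 'a'  n5⇒n6
[7] read 'b'  n6⇒n7
[8] read 'b'  n7⇒n8  → match P1@[3:8]
[9] read 'a'  n8⇒n3 (via fail)
[10] read 'c'  n3⇒n1 (via fail)
[11] read 'a'  n1⇒n2  → match P0@[10:11]
[12] read 'c'  n2⇒n1 (via fail)
[13] read 'a'  n1⇒n2  → match P0@[12:13]
[14] read 'b'  n2⇒n0 (via fail)
[15] read 'a'  n0⇒n3
[16] read 'a'  n3⇒n4
[17] read 'c'  n4⇒n1 (via fail)
[18] read 'a'  n1⇒n2  → match P0@[17:18]
[19] read 'a'  n2⇒n4 (via fail)
[20] read 'a'  n4⇒n5
[21] read 'a'  n5⇒n6
[22] read 'a'  n6⇒n6 (via fail)
[23] read 'b'  n6⇒n7
[24] read 'b'  n7⇒n8  → match P1@[19:24]
[25] read 'c'  n8⇒n1 (via fail)
[26] read 'a'  n1⇒n2  → match P0@[25:26]
[27] read 'a'  n2⇒n4 (via fail)
[28] read 'a'  n4⇒n5
[29] read 'a'  n5⇒n6
[30] read 'a'  n6⇒n6 (via fail)
[31] read 'b'  n6⇒n7
[32] read 'b'  n7⇒n8  → match P1@[27:32]
[33] read 'a'  n8⇒n3 (via fail)
[34] read 'a'  n3⇒n4
[35] read 'a'  n4⇒n5
[36] read 'a'  n5⇒n6
[37] read 'a'  n6⇒n6 (via fail)
[38] read 'a'  n6⇒n6 (via fail)

Result: [[8,1],[11,0],[13,0],[18,0],[24,1],[26,0],[32,1]]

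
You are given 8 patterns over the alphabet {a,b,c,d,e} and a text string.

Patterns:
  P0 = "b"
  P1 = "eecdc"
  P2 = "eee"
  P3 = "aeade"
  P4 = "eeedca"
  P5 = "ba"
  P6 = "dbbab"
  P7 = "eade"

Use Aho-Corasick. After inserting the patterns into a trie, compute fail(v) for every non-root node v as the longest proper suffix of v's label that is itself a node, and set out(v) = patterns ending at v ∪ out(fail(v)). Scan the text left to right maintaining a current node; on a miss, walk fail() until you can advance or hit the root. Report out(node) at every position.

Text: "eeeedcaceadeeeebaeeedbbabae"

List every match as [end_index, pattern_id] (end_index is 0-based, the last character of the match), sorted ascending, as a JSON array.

Construct AC machine:
Trie nodes:
  0='ε' goto a→8 b→1 d→17 e→2
  1='b' goto a→16  [P0 ends]
  2='e' goto a→22 e→3
  3='ee' goto c→4 e→7
  4='eec' goto d→5
  5='eecd' goto c→6
  6='eecdc' goto ·  [P1 ends]
  7='eee' goto d→13  [P2 ends]
  8='a' goto e→9
  9='ae' goto a→10
  10='aea' goto d→11
  11='aead' goto e→12
  12='aeade' goto ·  [P3 ends]
  13='eeed' goto c→14
  14='eeedc' goto a→15
  15='eeedca' goto ·  [P4 ends]
  16='ba' goto ·  [P5 ends]
  17='d' goto b→18
  18='db' goto b→19
  19='dbb' goto a→20
  20='dbba' goto b→21
  21='dbbab' goto ·  [P6 ends]
  22='ea' goto d→23
  23='ead' goto e→24
  24='eade' goto ·  [P7 ends]

Failure links (BFS by depth):
  n1('b'): parent n0 fail=0; on 'b' 0 → fail=0;  out {0}∪∅={0}
  n2('e'): parent n0 fail=0; on 'e' 0 → fail=0;  out ∅∪∅=∅
  n8('a'): parent n0 fail=0; on 'a' 0 → fail=0;  out ∅∪∅=∅
  n17('d'): parent n0 fail=0; on 'd' 0 → fail=0;  out ∅∪∅=∅
  n3('ee'): parent n2 fail=0; on 'e' 0 → fail=2;  out ∅∪∅=∅
  n9('ae'): parent n8 fail=0; on 'e' 0 → fail=2;  out ∅∪∅=∅
  n16('ba'): parent n1 fail=0; on 'a' 0 → fail=8;  out {5}∪∅={5}
  n18('db'): parent n17 fail=0; on 'b' 0 → fail=1;  out ∅∪{0}={0}
  n22('ea'): parent n2 fail=0; on 'a' 0 → fail=8;  out ∅∪∅=∅
  n4('eec'): parent n3 fail=2; on 'c' 2→0 → fail=0;  out ∅∪∅=∅
  n7('eee'): parent n3 fail=2; on 'e' 2 → fail=3;  out {2}∪∅={2}
  n10('aea'): parent n9 fail=2; on 'a' 2 → fail=22;  out ∅∪∅=∅
  n19('dbb'): parent n18 fail=1; on 'b' 1→0 → fail=1;  out ∅∪{0}={0}
  n23('ead'): parent n22 fail=8; on 'd' 8→0 → fail=17;  out ∅∪∅=∅
  n5('eecd'): parent n4 fail=0; on 'd' 0 → fail=17;  out ∅∪∅=∅
  n11('aead'): parent n10 fail=22; on 'd' 22 → fail=23;  out ∅∪∅=∅
  n13('eeed'): parent n7 fail=3; on 'd' 3→2→0 → fail=17;  out ∅∪∅=∅
  n20('dbba'): parent n19 fail=1; on 'a' 1 → fail=16;  out ∅∪{5}={5}
  n24('eade'): parent n23 fail=17; on 'e' 17→0 → fail=2;  out {7}∪∅={7}
  n6('eecdc'): parent n5 fail=17; on 'c' 17→0 → fail=0;  out {1}∪∅={1}
  n12('aeade'): parent n11 fail=23; on 'e' 23 → fail=24;  out {3}∪{7}={3,7}
  n14('eeedc'): parent n13 fail=17; on 'c' 17→0 → fail=0;  out ∅∪∅=∅
  n21('dbbab'): parent n20 fail=16; on 'b' 16→8→0 → fail=1;  out {6}∪{0}={0,6}
  n15('eeedca'): parent n14 fail=0; on 'a' 0 → fail=8;  out {4}∪∅={4}

Text stream:
i=0 'e': node 0→2
i=1 'e': node 2→3
i=2 'e': node 3→7  emit P2@[0:2]
i=3 'e': node 7→7 (via fail)  emit P2@[1:3]
i=4 'd': node 7→13
i=5 'c': node 13→14
i=6 'a': node 14→15  emit P4@[1:6]
i=7 'c': node 15→0 (via fail)
i=8 'e': node 0→2
i=9 'a': node 2→22
i=10 'd': node 22→23
i=11 'e': node 23→24  emit P7@[8:11]
i=12 'e': node 24→3 (via fail)
i=13 'e': node 3→7  emit P2@[11:13]
i=14 'e': node 7→7 (via fail)  emit P2@[12:14]
i=15 'b': node 7→1 (via fail)  emit P0@[15:15]
i=16 'a': node 1→16  emit P5@[15:16]
i=17 'e': node 16→9 (via fail)
i=18 'e': node 9→3 (via fail)
i=19 'e': node 3→7  emit P2@[17:19]
i=20 'd': node 7→13
i=21 'b': node 13→18 (via fail)  emit P0@[21:21]
i=22 'b': node 18→19  emit P0@[22:22]
i=23 'a': node 19→20  emit P5@[22:23]
i=24 'b': node 20→21  emit P0@[24:24],P6@[20:24]
i=25 'a': node 21→16 (via fail)  emit P5@[24:25]
i=26 'e': node 16→9 (via fail)

All matches (sorted): [[2,2],[3,2],[6,4],[11,7],[13,2],[14,2],[15,0],[16,5],[19,2],[21,0],[22,0],[23,5],[24,0],[24,6],[25,5]]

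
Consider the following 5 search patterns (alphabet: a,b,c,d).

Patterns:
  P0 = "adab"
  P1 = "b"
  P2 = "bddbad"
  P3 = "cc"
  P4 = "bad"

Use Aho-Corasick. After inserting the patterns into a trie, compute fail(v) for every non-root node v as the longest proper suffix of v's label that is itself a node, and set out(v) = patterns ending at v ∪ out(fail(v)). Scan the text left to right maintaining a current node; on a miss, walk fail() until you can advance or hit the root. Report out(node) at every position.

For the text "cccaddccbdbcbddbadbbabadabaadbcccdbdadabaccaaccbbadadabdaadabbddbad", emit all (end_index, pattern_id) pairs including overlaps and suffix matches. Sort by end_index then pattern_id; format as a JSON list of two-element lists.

Construct AC machine:
Trie nodes:
  0='ε' goto a→1 b→5 c→11
  1='a' goto d→2
  2='ad' goto a→3
  3='ada' goto b→4
  4='adab' goto ·  [P0 ends]
  5='b' goto a→13 d→6  [P1 ends]
  6='bd' goto d→7
  7='bdd' goto b→8
  8='bddb' goto a→9
  9='bddba' goto d→10
  10='bddbad' goto ·  [P2 ends]
  11='c' goto c→12
  12='cc' goto ·  [P3 ends]
  13='ba' goto d→14
  14='bad' goto ·  [P4 ends]

BFS fail/out derivation:
  n1('a'): parent n0 fail=0; on 'a' 0 → fail=0;  out ∅∪∅=∅
  n5('b'): parent n0 fail=0; on 'b' 0 → fail=0;  out {1}∪∅={1}
  n11('c'): parent n0 fail=0; on 'c' 0 → fail=0;  out ∅∪∅=∅
  n2('ad'): parent n1 fail=0; on 'd' 0 → fail=0;  out ∅∪∅=∅
  n6('bd'): parent n5 fail=0; on 'd' 0 → fail=0;  out ∅∪∅=∅
  n12('cc'): parent n11 fail=0; on 'c' 0 → fail=11;  out {3}∪∅={3}
  n13('ba'): parent n5 fail=0; on 'a' 0 → fail=1;  out ∅∪∅=∅
  n3('ada'): parent n2 fail=0; on 'a' 0 → fail=1;  out ∅∪∅=∅
  n7('bdd'): parent n6 fail=0; on 'd' 0 → fail=0;  out ∅∪∅=∅
  n14('bad'): parent n13 fail=1; on 'd' 1 → fail=2;  out {4}∪∅={4}
  n4('adab'): parent n3 fail=1; on 'b' 1→0 → fail=5;  out {0}∪{1}={0,1}
  n8('bddb'): parent n7 fail=0; on 'b' 0 → fail=5;  out ∅∪{1}={1}
  n9('bddba'): parent n8 fail=5; on 'a' 5 → fail=13;  out ∅∪∅=∅
  n10('bddbad'): parent n9 fail=13; on 'd' 13 → fail=14;  out {2}∪{4}={2,4}

Text stream:
pos 0 'c': at 11
pos 1 'c': at 12  → match P3@[0:1]
pos 2 'c': at 12 (via fail)  → match P3@[1:2]
pos 3 'a': at 1 (via fail)
pos 4 'd': at 2
pos 5 'd': at 0 (via fail)
pos 6 'c': at 11
pos 7 'c': at 12  → match P3@[6:7]
pos 8 'b': at 5 (via fail)  → match P1@[8:8]
pos 9 'd': at 6
pos 10 'b': at 5 (via fail)  → match P1@[10:10]
pos 11 'c': at 11 (via fail)
pos 12 'b': at 5 (via fail)  → match P1@[12:12]
pos 13 'd': at 6
pos 14 'd': at 7
pos 15 'b': at 8  → match P1@[15:15]
pos 16 'a': at 9
pos 17 'd': at 10  → match P2@[12:17],P4@[15:17]
pos 18 'b': at 5 (via fail)  → match P1@[18:18]
pos 19 'b': at 5 (via fail)  → match P1@[19:19]
pos 20 'a': at 13
pos 21 'b': at 5 (via fail)  → match P1@[21:21]
pos 22 'a': at 13
pos 23 'd': at 14  → match P4@[21:23]
pos 24 'a': at 3 (via fail)
pos 25 'b': at 4  → match P0@[22:25],P1@[25:25]
pos 26 'a': at 13 (via fail)
pos 27 'a': at 1 (via fail)
pos 28 'd': at 2
pos 29 'b': at 5 (via fail)  → match P1@[29:29]
pos 30 'c': at 11 (via fail)
pos 31 'c': at 12  → match P3@[30:31]
pos 32 'c': at 12 (via fail)  → match P3@[31:32]
pos 33 'd': at 0 (via fail)
pos 34 'b': at 5  → match P1@[34:34]
pos 35 'd': at 6
pos 36 'a': at 1 (via fail)
pos 37 'd': at 2
pos 38 'a': at 3
pos 39 'b': at 4  → match P0@[36:39],P1@[39:39]
pos 40 'a': at 13 (via fail)
pos 41 'c': at 11 (via fail)
pos 42 'c': at 12  → match P3@[41:42]
pos 43 'a': at 1 (via fail)
pos 44 'a': at 1 (via fail)
pos 45 'c': at 11 (via fail)
pos 46 'c': at 12  → match P3@[45:46]
pos 47 'b': at 5 (via fail)  → match P1@[47:47]
pos 48 'b': at 5 (via fail)  → match P1@[48:48]
pos 49 'a': at 13
pos 50 'd': at 14  → match P4@[48:50]
pos 51 'a': at 3 (via fail)
pos 52 'd': at 2 (via fail)
pos 53 'a': at 3
pos 54 'b': at 4  → match P0@[51:54],P1@[54:54]
pos 55 'd': at 6 (via fail)
pos 56 'a': at 1 (via fail)
pos 57 'a': at 1 (via fail)
pos 58 'd': at 2
pos 59 'a': at 3
pos 60 'b': at 4  → match P0@[57:60],P1@[60:60]
pos 61 'b': at 5 (via fail)  → match P1@[61:61]
pos 62 'd': at 6
pos 63 'd': at 7
pos 64 'b': at 8  → match P1@[64:64]
pos 65 'a': at 9
pos 66 'd': at 10  → match P2@[61:66],P4@[64:66]

All matches (sorted): [[1,3],[2,3],[7,3],[8,1],[10,1],[12,1],[15,1],[17,2],[17,4],[18,1],[19,1],[21,1],[23,4],[25,0],[25,1],[29,1],[31,3],[32,3],[34,1],[39,0],[39,1],[42,3],[46,3],[47,1],[48,1],[50,4],[54,0],[54,1],[60,0],[60,1],[61,1],[64,1],[66,2],[66,4]]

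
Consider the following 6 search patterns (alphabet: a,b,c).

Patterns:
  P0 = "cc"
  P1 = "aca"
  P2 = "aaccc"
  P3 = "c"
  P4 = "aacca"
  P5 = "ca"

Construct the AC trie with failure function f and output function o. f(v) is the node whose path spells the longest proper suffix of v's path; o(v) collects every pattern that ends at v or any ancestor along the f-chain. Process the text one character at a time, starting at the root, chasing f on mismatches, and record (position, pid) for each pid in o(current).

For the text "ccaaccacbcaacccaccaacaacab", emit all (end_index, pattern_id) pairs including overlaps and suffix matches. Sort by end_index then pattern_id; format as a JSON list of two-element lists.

Construct AC machine:
Trie nodes:
  n0 'ε': a→3 c→1
  n1 'c': a→11 c→2  [P3 ends]
  n2 'cc': ·  [P0 ends]
  n3 'a': a→6 c→4
  n4 'ac': a→5
  n5 'aca': ·  [P1 ends]
  n6 'aa': c→7
  n7 'aac': c→8
  n8 'aacc': a→10 c→9
  n9 'aaccc': ·  [P2 ends]
  n10 'aacca': ·  [P4 ends]
  n11 'ca': ·  [P5 ends]

BFS fail/out derivation:
  fail(1) 'c': from fail(0)=0 chase 'c': 0 ⇒ 0;  out={3}∪out(0)={3}
  fail(3) 'a': from fail(0)=0 chase 'a': 0 ⇒ 0;  out=∅∪out(0)=∅
  fail(2) 'cc': from fail(1)=0 chase 'c': 0 ⇒ 1;  out={0}∪out(1)={0,3}
  fail(4) 'ac': from fail(3)=0 chase 'c': 0 ⇒ 1;  out=∅∪out(1)={3}
  fail(6) 'aa': from fail(3)=0 chase 'a': 0 ⇒ 3;  out=∅∪out(3)=∅
  fail(11) 'ca': from fail(1)=0 chase 'a': 0 ⇒ 3;  out={5}∪out(3)={5}
  fail(5) 'aca': from fail(4)=1 chase 'a': 1 ⇒ 11;  out={1}∪out(11)={1,5}
  fail(7) 'aac': from fail(6)=3 chase 'c': 3 ⇒ 4;  out=∅∪out(4)={3}
  fail(8) 'aacc': from fail(7)=4 chase 'c': 4→1 ⇒ 2;  out=∅∪out(2)={0,3}
  fail(9) 'aaccc': from fail(8)=2 chase 'c': 2→1 ⇒ 2;  out={2}∪out(2)={0,2,3}
  fail(10) 'aacca': from fail(8)=2 chase 'a': 2→1 ⇒ 11;  out={4}∪out(11)={4,5}

Scan:
i=0 'c': node 0→1  ** P3@[0:0]
i=1 'c': node 1→2  ** P0@[0:1],P3@[1:1]
i=2 'a': node 2→11 (fail-walked)  ** P5@[1:2]
i=3 'a': node 11→6 (fail-walked)
i=4 'c': node 6→7  ** P3@[4:4]
i=5 'c': node 7→8  ** P0@[4:5],P3@[5:5]
i=6 'a': node 8→10  ** P4@[2:6],P5@[5:6]
i=7 'c': node 10→4 (fail-walked)  ** P3@[7:7]
i=8 'b': node 4→0 (fail-walked)
i=9 'c': node 0→1  ** P3@[9:9]
i=10 'a': node 1→11  ** P5@[9:10]
i=11 'a': node 11→6 (fail-walked)
i=12 'c': node 6→7  ** P3@[12:12]
i=13 'c': node 7→8  ** P0@[12:13],P3@[13:13]
i=14 'c': node 8→9  ** P0@[13:14],P2@[10:14],P3@[14:14]
i=15 'a': node 9→11 (fail-walked)  ** P5@[14:15]
i=16 'c': node 11→4 (fail-walked)  ** P3@[16:16]
i=17 'c': node 4→2 (fail-walked)  ** P0@[16:17],P3@[17:17]
i=18 'a': node 2→11 (fail-walked)  ** P5@[17:18]
i=19 'a': node 11→6 (fail-walked)
i=20 'c': node 6→7  ** P3@[20:20]
i=21 'a': node 7→5 (fail-walked)  ** P1@[19:21],P5@[20:21]
i=22 'a': node 5→6 (fail-walked)
i=23 'c': node 6→7  ** P3@[23:23]
i=24 'a': node 7→5 (fail-walked)  ** P1@[22:24],P5@[23:24]
i=25 'b': node 5→0 (fail-walked)

Matches: [[0,3],[1,0],[1,3],[2,5],[4,3],[5,0],[5,3],[6,4],[6,5],[7,3],[9,3],[10,5],[12,3],[13,0],[13,3],[14,0],[14,2],[14,3],[15,5],[16,3],[17,0],[17,3],[18,5],[20,3],[21,1],[21,5],[23,3],[24,1],[24,5]]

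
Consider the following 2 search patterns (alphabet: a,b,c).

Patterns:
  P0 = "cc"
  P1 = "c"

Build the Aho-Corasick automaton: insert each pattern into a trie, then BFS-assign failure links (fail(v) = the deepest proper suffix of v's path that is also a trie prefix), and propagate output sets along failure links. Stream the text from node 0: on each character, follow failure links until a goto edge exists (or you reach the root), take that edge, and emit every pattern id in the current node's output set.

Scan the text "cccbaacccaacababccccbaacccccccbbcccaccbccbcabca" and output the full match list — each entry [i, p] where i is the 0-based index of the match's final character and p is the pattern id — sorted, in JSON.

Construct AC machine:
Trie nodes:
  n0 'ε': c→1
  n1 'c': c→2  ←P1
  n2 'cc': ·  ←P0

Failure links (BFS by depth):
  n1('c'): parent n0 fail=0; on 'c' 0 → fail=0;  out {1}∪∅={1}
  n2('cc'): parent n1 fail=0; on 'c' 0 → fail=1;  out {0}∪{1}={0,1}

Scan:
i=0 'c': node 0→1  ** P1@[0:0]
i=1 'c': node 1→2  ** P0@[0:1],P1@[1:1]
i=2 'c': node 2→2 ·f  ** P0@[1:2],P1@[2:2]
i=3 'b': node 2→0 ·f
i=4 'a': node 0→0
i=5 'a': node 0→0
i=6 'c': node 0→1  ** P1@[6:6]
i=7 'c': node 1→2  ** P0@[6:7],P1@[7:7]
i=8 'c': node 2→2 ·f  ** P0@[7:8],P1@[8:8]
i=9 'a': node 2→0 ·f
i=10 'a': node 0→0
i=11 'c': node 0→1  ** P1@[11:11]
i=12 'a': node 1→0 ·f
i=13 'b': node 0→0
i=14 'a': node 0→0
i=15 'b': node 0→0
i=16 'c': node 0→1  ** P1@[16:16]
i=17 'c': node 1→2  ** P0@[16:17],P1@[17:17]
i=18 'c': node 2→2 ·f  ** P0@[17:18],P1@[18:18]
i=19 'c': node 2→2 ·f  ** P0@[18:19],P1@[19:19]
i=20 'b': node 2→0 ·f
i=21 'a': node 0→0
i=22 'a': node 0→0
i=23 'c': node 0→1  ** P1@[23:23]
i=24 'c': node 1→2  ** P0@[23:24],P1@[24:24]
i=25 'c': node 2→2 ·f  ** P0@[24:25],P1@[25:25]
i=26 'c': node 2→2 ·f  ** P0@[25:26],P1@[26:26]
i=27 'c': node 2→2 ·f  ** P0@[26:27],P1@[27:27]
i=28 'c': node 2→2 ·f  ** P0@[27:28],P1@[28:28]
i=29 'c': node 2→2 ·f  ** P0@[28:29],P1@[29:29]
i=30 'b': node 2→0 ·f
i=31 'b': node 0→0
i=32 'c': node 0→1  ** P1@[32:32]
i=33 'c': node 1→2  ** P0@[32:33],P1@[33:33]
i=34 'c': node 2→2 ·f  ** P0@[33:34],P1@[34:34]
i=35 'a': node 2→0 ·f
i=36 'c': node 0→1  ** P1@[36:36]
i=37 'c': node 1→2  ** P0@[36:37],P1@[37:37]
i=38 'b': node 2→0 ·f
i=39 'c': node 0→1  ** P1@[39:39]
i=40 'c': node 1→2  ** P0@[39:40],P1@[40:40]
i=41 'b': node 2→0 ·f
i=42 'c': node 0→1  ** P1@[42:42]
i=43 'a': node 1→0 ·f
i=44 'b': node 0→0
i=45 'c': node 0→1  ** P1@[45:45]
i=46 'a': node 1→0 ·f

Matches: [[0,1],[1,0],[1,1],[2,0],[2,1],[6,1],[7,0],[7,1],[8,0],[8,1],[11,1],[16,1],[17,0],[17,1],[18,0],[18,1],[19,0],[19,1],[23,1],[24,0],[24,1],[25,0],[25,1],[26,0],[26,1],[27,0],[27,1],[28,0],[28,1],[29,0],[29,1],[32,1],[33,0],[33,1],[34,0],[34,1],[36,1],[37,0],[37,1],[39,1],[40,0],[40,1],[42,1],[45,1]]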